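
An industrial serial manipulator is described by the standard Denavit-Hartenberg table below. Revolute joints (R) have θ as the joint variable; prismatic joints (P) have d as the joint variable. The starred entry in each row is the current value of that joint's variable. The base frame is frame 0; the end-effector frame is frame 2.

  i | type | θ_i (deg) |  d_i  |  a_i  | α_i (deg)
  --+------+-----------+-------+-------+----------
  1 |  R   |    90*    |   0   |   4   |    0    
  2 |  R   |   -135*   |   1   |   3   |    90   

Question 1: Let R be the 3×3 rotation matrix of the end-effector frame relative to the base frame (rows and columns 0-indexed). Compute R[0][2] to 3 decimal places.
End-effector z-axis (col 2 of R) = (-0.7071,-0.7071,0.0000)
R[0][2] = -0.7071

-0.707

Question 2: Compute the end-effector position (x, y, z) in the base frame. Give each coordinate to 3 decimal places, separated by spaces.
after link 1: o_1 = (0.0000, 4.0000, 0.0000)
after link 2: o_2 = (2.1213, 1.8787, 1.0000)

2.121 1.879 1.000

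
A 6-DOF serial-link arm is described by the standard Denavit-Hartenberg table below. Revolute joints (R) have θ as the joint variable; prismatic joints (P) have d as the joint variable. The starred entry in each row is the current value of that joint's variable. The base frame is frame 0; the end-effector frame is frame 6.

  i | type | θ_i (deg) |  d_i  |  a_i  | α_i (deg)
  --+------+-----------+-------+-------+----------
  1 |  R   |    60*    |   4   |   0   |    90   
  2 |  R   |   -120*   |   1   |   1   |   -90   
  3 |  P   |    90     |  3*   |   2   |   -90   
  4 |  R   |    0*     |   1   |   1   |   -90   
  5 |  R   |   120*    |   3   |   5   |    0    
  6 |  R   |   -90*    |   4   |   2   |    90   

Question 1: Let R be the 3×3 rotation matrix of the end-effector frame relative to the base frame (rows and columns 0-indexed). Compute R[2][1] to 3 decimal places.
End-effector y-axis (col 1 of R) = (-0.4330,-0.7500,0.5000)
R[2][1] = 0.5000

0.500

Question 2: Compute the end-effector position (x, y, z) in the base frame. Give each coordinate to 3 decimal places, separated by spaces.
after link 1: o_1 = (0.0000, 0.0000, 4.0000)
after link 2: o_2 = (0.6160, -0.9330, 3.1340)
after link 3: o_3 = (0.1830, 2.3170, 1.6340)
after link 4: o_4 = (-0.4330, 3.2500, 2.5000)
after link 5: o_5 = (-0.6495, -2.1250, 0.2500)
after link 6: o_6 = (-4.1316, -4.6920, 1.3840)

-4.132 -4.692 1.384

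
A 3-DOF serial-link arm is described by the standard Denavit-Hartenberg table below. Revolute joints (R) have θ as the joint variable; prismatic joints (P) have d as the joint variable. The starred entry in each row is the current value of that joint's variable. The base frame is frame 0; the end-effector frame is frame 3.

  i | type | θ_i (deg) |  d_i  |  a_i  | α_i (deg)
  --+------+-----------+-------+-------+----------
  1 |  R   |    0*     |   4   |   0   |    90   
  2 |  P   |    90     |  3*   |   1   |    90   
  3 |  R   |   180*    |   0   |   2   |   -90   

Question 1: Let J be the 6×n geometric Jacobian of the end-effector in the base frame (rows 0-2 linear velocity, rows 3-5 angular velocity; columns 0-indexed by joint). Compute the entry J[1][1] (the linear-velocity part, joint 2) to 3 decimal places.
prismatic axis z_1 = (0.0000,-1.0000,0.0000)
J_v[:, 1] = z_1; J_ω[:, 1] = (0,0,0)
entry J[1][1] = -1.0000

-1.000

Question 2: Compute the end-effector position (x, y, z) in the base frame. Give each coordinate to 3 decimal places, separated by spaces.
-0.000 -3.000 3.000

after link 1: o_1 = (0.0000, 0.0000, 4.0000)
after link 2: o_2 = (0.0000, -3.0000, 5.0000)
after link 3: o_3 = (-0.0000, -3.0000, 3.0000)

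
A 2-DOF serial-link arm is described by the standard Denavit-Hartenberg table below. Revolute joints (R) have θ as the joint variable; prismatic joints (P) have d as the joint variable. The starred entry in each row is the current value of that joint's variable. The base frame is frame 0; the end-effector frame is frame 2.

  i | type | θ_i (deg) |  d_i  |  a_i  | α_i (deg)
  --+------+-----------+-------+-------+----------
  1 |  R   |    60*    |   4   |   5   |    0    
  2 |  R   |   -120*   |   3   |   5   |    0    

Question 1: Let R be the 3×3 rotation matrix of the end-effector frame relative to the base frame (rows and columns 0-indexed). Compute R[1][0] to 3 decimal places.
-0.866

End-effector x-axis (col 0 of R) = (0.5000,-0.8660,0.0000)
R[1][0] = -0.8660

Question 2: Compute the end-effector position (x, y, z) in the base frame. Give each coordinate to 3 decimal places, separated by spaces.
5.000 -0.000 7.000

after link 1: o_1 = (2.5000, 4.3301, 4.0000)
after link 2: o_2 = (5.0000, -0.0000, 7.0000)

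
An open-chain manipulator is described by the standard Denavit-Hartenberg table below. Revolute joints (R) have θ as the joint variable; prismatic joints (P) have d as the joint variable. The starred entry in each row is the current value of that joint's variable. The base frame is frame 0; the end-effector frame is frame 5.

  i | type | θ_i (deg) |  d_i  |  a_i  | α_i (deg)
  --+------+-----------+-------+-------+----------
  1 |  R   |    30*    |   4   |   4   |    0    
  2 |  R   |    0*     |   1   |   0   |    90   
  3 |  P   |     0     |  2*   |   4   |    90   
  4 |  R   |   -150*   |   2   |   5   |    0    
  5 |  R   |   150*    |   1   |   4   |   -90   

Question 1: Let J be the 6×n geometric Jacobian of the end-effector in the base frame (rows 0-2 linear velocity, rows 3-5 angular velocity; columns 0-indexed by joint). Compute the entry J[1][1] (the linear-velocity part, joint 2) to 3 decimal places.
axis z_1 = (0.0000,0.0000,1.0000); lever o_n−o_1 = (2.9282,2.2679,-2.0000)
cross product → J_v[:, 1] = (-2.2679,2.9282,0.0000)
J_ω[:, 1] = z_1
entry J[1][1] = 2.9282

2.928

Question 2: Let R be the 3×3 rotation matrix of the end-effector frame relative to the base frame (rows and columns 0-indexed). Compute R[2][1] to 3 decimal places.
1.000

End-effector y-axis (col 1 of R) = (-0.0000,0.0000,1.0000)
R[2][1] = 1.0000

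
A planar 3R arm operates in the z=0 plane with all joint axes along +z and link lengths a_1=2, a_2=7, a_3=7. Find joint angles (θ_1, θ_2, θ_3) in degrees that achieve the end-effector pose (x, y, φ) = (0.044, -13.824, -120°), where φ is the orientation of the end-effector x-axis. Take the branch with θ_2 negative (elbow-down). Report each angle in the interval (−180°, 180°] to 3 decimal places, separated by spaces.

-30.016 -44.980 -45.004

wrist centre = target − a_3·(cos φ, sin φ) = (3.5440, -7.7618)
cos θ_2 = (72.8058−2²−7²)/(2·2·7) = 0.7074; θ_2 = -44.9802° (elbow-down)
β = atan2(-7.7618,3.5440) = -65.4589°; ψ = atan2(-4.9480,6.9515) = -35.4432°
θ_1 = β − ψ = -30.0156°
θ_3 = φ − θ_1 − θ_2 = -45.0041° (wrapped to (-180°,180°])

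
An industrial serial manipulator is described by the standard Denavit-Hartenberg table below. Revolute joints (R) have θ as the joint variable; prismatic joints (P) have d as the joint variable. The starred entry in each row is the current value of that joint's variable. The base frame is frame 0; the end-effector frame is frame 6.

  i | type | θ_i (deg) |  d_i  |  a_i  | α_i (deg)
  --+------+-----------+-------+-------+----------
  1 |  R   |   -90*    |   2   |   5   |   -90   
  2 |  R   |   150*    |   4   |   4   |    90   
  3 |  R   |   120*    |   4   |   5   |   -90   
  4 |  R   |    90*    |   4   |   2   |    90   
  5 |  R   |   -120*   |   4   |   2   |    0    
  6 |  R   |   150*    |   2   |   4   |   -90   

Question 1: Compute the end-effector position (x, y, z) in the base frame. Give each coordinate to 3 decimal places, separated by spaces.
11.392 -9.268 5.000

after link 1: o_1 = (0.0000, -5.0000, 2.0000)
after link 2: o_2 = (4.0000, -1.5359, 0.0000)
after link 3: o_3 = (8.3301, -5.7010, -2.2141)
after link 4: o_4 = (6.3301, -7.7010, 1.2500)
after link 5: o_5 = (10.6603, -8.6340, 0.6340)
after link 6: o_6 = (11.3923, -9.2679, 5.0000)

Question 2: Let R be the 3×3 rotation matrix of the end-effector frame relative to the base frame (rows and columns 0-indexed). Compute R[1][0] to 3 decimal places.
0.058

End-effector x-axis (col 0 of R) = (-0.2500,0.0580,0.9665)
R[1][0] = 0.0580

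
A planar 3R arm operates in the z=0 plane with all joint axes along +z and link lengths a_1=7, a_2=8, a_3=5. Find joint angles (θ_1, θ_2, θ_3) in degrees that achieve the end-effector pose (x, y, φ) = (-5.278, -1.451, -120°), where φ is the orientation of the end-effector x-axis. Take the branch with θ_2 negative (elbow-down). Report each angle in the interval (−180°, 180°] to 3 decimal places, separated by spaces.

-137.054 -149.998 167.052

wrist centre = target − a_3·(cos φ, sin φ) = (-2.7780, 2.8791)
cos θ_2 = (16.0067−7²−8²)/(2·7·8) = -0.8660; θ_2 = -149.9985° (elbow-down)
β = atan2(2.8791,-2.7780) = 133.9759°; ψ = atan2(-4.0002,0.0719) = -88.9702°
θ_1 = β − ψ = 222.9461°
θ_3 = φ − θ_1 − θ_2 = 167.0524° (wrapped to (-180°,180°])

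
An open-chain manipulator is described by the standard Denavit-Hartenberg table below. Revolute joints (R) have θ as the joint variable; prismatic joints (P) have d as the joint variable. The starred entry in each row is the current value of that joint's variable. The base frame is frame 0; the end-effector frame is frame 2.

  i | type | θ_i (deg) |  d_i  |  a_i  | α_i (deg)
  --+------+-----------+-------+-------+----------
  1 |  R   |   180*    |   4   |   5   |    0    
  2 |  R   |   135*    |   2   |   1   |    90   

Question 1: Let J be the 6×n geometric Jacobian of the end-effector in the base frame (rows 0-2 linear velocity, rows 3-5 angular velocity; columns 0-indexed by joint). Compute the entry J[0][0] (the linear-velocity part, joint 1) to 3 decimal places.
axis z_0 = ẑ; lever o_n−o_0 = (-4.2929,-0.7071,6.0000)
cross product → J_v[:, 0] = (0.7071,-4.2929,0.0000)
J_ω[:, 0] = z_0
entry J[0][0] = 0.7071

0.707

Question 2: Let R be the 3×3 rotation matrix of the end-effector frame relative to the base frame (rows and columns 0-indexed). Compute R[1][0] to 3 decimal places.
End-effector x-axis (col 0 of R) = (0.7071,-0.7071,0.0000)
R[1][0] = -0.7071

-0.707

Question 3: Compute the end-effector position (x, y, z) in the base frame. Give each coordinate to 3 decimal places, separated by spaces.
after link 1: o_1 = (-5.0000, 0.0000, 4.0000)
after link 2: o_2 = (-4.2929, -0.7071, 6.0000)

-4.293 -0.707 6.000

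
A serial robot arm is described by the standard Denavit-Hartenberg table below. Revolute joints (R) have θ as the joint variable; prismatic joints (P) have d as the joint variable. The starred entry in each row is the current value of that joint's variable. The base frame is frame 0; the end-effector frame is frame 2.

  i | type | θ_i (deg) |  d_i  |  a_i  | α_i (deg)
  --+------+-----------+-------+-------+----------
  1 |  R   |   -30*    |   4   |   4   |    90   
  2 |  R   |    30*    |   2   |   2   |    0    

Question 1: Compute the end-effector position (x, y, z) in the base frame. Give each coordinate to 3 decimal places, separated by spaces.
3.964 -4.598 5.000

after link 1: o_1 = (3.4641, -2.0000, 4.0000)
after link 2: o_2 = (3.9641, -4.5981, 5.0000)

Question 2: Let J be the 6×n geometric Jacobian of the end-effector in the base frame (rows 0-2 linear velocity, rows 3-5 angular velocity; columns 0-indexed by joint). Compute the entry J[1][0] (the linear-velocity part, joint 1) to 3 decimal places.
axis z_0 = ẑ; lever o_n−o_0 = (3.9641,-4.5981,5.0000)
cross product → J_v[:, 0] = (4.5981,3.9641,-0.0000)
J_ω[:, 0] = z_0
entry J[1][0] = 3.9641

3.964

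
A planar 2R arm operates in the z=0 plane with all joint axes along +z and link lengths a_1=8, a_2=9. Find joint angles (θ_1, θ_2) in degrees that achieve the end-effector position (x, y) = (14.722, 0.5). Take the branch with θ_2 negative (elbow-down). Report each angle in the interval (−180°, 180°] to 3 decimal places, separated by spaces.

cos θ_2 = (216.9873−8²−9²)/(2·8·9) = 0.4999; θ_2 = -60.0058° (elbow-down)
β = atan2(0.5000,14.7220) = 1.9452°; ψ = atan2(-7.7947,12.4992) = -31.9483°
θ_1 = β − ψ = 33.8934°

33.893 -60.006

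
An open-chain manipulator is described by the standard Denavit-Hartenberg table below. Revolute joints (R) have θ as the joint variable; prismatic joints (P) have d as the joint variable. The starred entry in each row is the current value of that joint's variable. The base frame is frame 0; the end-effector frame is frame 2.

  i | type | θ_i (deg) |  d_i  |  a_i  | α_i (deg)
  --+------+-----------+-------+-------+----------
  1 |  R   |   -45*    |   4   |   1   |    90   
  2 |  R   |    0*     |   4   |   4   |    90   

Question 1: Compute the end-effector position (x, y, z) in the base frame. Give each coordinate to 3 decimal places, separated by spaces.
after link 1: o_1 = (0.7071, -0.7071, 4.0000)
after link 2: o_2 = (0.7071, -6.3640, 4.0000)

0.707 -6.364 4.000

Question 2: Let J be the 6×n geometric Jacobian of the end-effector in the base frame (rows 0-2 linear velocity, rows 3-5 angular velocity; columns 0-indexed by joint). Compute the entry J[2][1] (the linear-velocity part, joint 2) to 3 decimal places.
axis z_1 = (-0.7071,-0.7071,0.0000); lever o_n−o_1 = (0.0000,-5.6569,0.0000)
cross product → J_v[:, 1] = (0.0000,0.0000,4.0000)
J_ω[:, 1] = z_1
entry J[2][1] = 4.0000

4.000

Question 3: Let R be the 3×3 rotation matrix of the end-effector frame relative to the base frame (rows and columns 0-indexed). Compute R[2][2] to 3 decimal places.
End-effector z-axis (col 2 of R) = (-0.0000,-0.0000,-1.0000)
R[2][2] = -1.0000

-1.000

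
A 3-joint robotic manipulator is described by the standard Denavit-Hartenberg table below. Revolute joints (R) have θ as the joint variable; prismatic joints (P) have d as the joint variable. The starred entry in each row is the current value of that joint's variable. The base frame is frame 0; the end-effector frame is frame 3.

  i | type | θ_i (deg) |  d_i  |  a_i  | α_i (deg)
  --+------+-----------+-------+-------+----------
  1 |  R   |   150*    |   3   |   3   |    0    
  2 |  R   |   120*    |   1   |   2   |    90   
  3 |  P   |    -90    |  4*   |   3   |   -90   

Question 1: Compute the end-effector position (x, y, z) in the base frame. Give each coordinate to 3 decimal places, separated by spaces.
after link 1: o_1 = (-2.5981, 1.5000, 3.0000)
after link 2: o_2 = (-2.5981, -0.5000, 4.0000)
after link 3: o_3 = (-6.5981, -0.5000, 1.0000)

-6.598 -0.500 1.000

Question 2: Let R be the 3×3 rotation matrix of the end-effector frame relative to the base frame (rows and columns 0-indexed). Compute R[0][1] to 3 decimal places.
1.000

End-effector y-axis (col 1 of R) = (1.0000,-0.0000,-0.0000)
R[0][1] = 1.0000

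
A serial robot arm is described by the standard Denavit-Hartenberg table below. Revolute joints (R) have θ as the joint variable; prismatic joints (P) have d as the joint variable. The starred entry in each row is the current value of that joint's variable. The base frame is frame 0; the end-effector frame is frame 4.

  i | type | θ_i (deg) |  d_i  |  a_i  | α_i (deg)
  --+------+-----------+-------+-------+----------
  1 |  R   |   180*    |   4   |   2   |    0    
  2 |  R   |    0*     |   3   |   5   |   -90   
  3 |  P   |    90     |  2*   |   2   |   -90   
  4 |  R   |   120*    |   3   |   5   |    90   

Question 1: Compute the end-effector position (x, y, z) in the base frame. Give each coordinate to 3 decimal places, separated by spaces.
after link 1: o_1 = (-2.0000, 0.0000, 4.0000)
after link 2: o_2 = (-7.0000, 0.0000, 7.0000)
after link 3: o_3 = (-7.0000, -2.0000, 5.0000)
after link 4: o_4 = (-4.0000, 2.3301, 7.5000)

-4.000 2.330 7.500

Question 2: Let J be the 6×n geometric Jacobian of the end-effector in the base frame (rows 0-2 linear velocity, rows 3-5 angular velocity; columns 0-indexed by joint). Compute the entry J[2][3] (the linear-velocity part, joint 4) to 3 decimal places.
4.330

axis z_3 = (1.0000,-0.0000,-0.0000); lever o_n−o_3 = (3.0000,4.3301,2.5000)
cross product → J_v[:, 3] = (-0.0000,-2.5000,4.3301)
J_ω[:, 3] = z_3
entry J[2][3] = 4.3301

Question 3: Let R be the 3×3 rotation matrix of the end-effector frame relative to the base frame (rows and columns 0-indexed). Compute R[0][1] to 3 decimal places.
End-effector y-axis (col 1 of R) = (1.0000,-0.0000,-0.0000)
R[0][1] = 1.0000

1.000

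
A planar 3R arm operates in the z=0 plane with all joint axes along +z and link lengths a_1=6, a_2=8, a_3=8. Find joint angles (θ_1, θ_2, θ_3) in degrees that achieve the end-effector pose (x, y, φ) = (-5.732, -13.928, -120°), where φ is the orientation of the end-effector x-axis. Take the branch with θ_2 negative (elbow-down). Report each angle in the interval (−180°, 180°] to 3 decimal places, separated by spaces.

-29.998 -120.002 30.000

wrist centre = target − a_3·(cos φ, sin φ) = (-1.7320, -6.9998)
cos θ_2 = (51.9970−6²−8²)/(2·6·8) = -0.5000; θ_2 = -120.0021° (elbow-down)
β = atan2(-6.9998,-1.7320) = -103.8979°; ψ = atan2(-6.9281,1.9997) = -73.8995°
θ_1 = β − ψ = -29.9984°
θ_3 = φ − θ_1 − θ_2 = 30.0005° (wrapped to (-180°,180°])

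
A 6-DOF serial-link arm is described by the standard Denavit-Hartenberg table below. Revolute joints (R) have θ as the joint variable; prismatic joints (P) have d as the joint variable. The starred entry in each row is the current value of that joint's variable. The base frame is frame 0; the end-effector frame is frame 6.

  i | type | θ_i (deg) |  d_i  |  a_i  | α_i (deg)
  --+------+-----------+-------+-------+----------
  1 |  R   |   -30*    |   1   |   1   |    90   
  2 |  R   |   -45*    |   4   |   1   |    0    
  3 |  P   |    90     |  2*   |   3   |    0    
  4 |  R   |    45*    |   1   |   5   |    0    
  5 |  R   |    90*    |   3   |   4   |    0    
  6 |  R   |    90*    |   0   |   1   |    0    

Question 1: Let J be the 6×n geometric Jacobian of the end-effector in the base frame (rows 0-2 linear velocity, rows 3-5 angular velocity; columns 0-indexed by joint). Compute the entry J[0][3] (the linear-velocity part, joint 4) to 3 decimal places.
-3.464

axis z_3 = (-0.5000,-0.8660,0.0000); lever o_n−o_3 = (-5.4641,-1.4641,4.0000)
cross product → J_v[:, 3] = (-3.4641,2.0000,-4.0000)
J_ω[:, 3] = z_3
entry J[0][3] = -3.4641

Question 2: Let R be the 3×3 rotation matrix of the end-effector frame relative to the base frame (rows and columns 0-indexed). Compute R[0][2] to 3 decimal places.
End-effector z-axis (col 2 of R) = (-0.5000,-0.8660,0.0000)
R[0][2] = -0.5000

-0.500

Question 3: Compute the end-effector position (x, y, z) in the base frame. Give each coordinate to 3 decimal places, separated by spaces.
after link 1: o_1 = (0.8660, -0.5000, 1.0000)
after link 2: o_2 = (-0.5216, -4.3177, 0.2929)
after link 3: o_3 = (0.3155, -7.1104, 2.4142)
after link 4: o_4 = (-0.1845, -7.9764, 7.4142)
after link 5: o_5 = (-5.1486, -8.5745, 7.4142)
after link 6: o_6 = (-5.1486, -8.5745, 6.4142)

-5.149 -8.574 6.414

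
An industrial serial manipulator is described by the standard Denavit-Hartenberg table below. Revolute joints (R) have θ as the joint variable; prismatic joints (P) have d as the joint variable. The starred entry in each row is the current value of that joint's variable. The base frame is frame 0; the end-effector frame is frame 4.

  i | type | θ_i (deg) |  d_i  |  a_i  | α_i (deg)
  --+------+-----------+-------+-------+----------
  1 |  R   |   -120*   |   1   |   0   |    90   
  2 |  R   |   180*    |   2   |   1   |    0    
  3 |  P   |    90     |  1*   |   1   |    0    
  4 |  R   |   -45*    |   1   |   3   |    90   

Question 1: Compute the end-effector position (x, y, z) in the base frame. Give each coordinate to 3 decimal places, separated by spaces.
after link 1: o_1 = (0.0000, 0.0000, 1.0000)
after link 2: o_2 = (-1.2321, 1.8660, 1.0000)
after link 3: o_3 = (-2.0981, 2.3660, 0.0000)
after link 4: o_4 = (-1.9034, 4.7031, -2.1213)

-1.903 4.703 -2.121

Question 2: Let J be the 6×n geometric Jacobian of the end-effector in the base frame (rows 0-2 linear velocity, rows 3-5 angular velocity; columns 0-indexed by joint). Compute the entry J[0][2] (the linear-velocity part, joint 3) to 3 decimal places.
-0.866

prismatic axis z_2 = (-0.8660,0.5000,0.0000)
J_v[:, 2] = z_2; J_ω[:, 2] = (0,0,0)
entry J[0][2] = -0.8660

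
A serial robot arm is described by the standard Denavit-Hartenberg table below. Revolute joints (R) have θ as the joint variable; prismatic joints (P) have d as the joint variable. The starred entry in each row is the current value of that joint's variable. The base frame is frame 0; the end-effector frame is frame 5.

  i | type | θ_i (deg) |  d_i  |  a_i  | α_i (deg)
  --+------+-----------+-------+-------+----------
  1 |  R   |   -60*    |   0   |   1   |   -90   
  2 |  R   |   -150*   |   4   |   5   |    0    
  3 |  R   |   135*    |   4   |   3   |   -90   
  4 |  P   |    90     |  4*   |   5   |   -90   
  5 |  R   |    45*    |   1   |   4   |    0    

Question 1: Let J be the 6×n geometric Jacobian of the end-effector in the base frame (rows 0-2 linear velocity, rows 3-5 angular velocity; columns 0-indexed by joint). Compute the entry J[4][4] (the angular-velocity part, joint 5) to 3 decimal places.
0.837

axis z_4 = (-0.4830,0.8365,-0.2588); lever o_n−o_4 = (-3.2985,0.0563,2.4732)
cross product → J_v[:, 4] = (2.0835,2.0482,2.7321)
J_ω[:, 4] = z_4
entry J[4][4] = 0.8365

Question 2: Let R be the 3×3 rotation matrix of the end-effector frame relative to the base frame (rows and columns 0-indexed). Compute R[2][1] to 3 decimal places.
End-effector y-axis (col 1 of R) = (0.5209,0.5120,0.6830)
R[2][1] = 0.6830

0.683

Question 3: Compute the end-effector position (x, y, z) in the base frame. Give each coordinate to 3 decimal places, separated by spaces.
-0.399 1.034 1.886

after link 1: o_1 = (0.5000, -0.8660, 0.0000)
after link 2: o_2 = (1.7990, 4.8840, 2.5000)
after link 3: o_3 = (6.7120, 4.3744, 3.2765)
after link 4: o_4 = (2.8995, 0.9779, -0.5872)
after link 5: o_5 = (-0.3989, 1.0341, 1.8860)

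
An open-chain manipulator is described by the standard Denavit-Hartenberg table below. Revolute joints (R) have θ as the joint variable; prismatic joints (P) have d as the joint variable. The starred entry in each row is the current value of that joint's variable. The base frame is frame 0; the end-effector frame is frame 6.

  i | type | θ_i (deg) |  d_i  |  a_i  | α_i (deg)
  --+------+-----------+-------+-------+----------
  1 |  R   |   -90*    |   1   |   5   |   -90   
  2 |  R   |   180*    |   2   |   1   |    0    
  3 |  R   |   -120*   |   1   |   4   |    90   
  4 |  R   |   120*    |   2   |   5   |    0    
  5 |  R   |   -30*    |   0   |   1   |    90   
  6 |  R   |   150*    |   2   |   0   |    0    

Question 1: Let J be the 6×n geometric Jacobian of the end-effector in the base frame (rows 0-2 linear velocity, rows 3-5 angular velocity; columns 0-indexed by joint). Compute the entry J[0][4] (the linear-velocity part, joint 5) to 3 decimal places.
axis z_4 = (0.0000,-0.8660,0.5000); lever o_n−o_4 = (1.0000,-1.0000,-1.7321)
cross product → J_v[:, 4] = (2.0000,0.5000,0.8660)
J_ω[:, 4] = z_4
entry J[0][4] = 2.0000

2.000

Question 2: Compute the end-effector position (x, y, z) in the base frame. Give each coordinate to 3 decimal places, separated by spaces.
8.330 -7.482 -1.031

after link 1: o_1 = (0.0000, -5.0000, 1.0000)
after link 2: o_2 = (2.0000, -4.0000, 1.0000)
after link 3: o_3 = (3.0000, -6.0000, -2.4641)
after link 4: o_4 = (7.3301, -6.4821, 0.7010)
after link 5: o_5 = (8.3301, -6.4821, 0.7010)
after link 6: o_6 = (8.3301, -7.4821, -1.0311)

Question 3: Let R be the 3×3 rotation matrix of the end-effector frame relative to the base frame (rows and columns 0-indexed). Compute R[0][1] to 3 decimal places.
-0.500

End-effector y-axis (col 1 of R) = (-0.5000,0.7500,-0.4330)
R[0][1] = -0.5000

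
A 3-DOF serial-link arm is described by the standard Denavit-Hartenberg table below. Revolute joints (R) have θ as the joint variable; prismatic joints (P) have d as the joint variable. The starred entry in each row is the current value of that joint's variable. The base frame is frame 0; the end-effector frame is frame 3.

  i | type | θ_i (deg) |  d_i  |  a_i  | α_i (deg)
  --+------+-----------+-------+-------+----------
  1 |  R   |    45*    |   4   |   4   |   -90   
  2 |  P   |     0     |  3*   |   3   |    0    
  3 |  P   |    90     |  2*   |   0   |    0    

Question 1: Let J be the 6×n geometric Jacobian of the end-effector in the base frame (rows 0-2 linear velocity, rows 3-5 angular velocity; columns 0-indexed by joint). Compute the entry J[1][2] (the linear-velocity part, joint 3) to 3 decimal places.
prismatic axis z_2 = (-0.7071,0.7071,0.0000)
J_v[:, 2] = z_2; J_ω[:, 2] = (0,0,0)
entry J[1][2] = 0.7071

0.707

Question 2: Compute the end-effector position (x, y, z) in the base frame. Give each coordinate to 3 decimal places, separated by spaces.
after link 1: o_1 = (2.8284, 2.8284, 4.0000)
after link 2: o_2 = (2.8284, 7.0711, 4.0000)
after link 3: o_3 = (1.4142, 8.4853, 4.0000)

1.414 8.485 4.000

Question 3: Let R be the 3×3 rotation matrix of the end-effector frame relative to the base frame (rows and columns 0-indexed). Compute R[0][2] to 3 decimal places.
-0.707

End-effector z-axis (col 2 of R) = (-0.7071,0.7071,0.0000)
R[0][2] = -0.7071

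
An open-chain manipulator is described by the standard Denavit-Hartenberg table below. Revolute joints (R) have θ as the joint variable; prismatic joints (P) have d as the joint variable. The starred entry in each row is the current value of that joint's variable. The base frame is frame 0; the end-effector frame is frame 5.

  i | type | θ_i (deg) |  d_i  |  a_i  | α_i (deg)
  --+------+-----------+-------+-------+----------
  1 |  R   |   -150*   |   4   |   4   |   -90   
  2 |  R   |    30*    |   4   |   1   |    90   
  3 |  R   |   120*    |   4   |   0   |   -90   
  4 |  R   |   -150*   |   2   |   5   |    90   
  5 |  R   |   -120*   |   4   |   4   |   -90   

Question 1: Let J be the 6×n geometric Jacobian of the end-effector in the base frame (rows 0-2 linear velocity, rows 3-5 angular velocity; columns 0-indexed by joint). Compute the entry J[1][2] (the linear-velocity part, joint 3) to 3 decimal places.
-4.496

axis z_2 = (-0.4330,-0.2500,0.8660); lever o_n−o_2 = (-5.1818,0.7611,-0.0204)
cross product → J_v[:, 2] = (-0.6540,-4.4964,-1.6250)
J_ω[:, 2] = z_2
entry J[1][2] = -4.4964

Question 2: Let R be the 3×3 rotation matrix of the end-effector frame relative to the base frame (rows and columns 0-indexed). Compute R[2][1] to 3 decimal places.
0.875

End-effector y-axis (col 1 of R) = (0.0290,-0.4833,0.8750)
R[2][1] = 0.8750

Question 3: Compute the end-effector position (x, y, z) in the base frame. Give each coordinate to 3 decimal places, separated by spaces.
after link 1: o_1 = (-3.4641, -2.0000, 4.0000)
after link 2: o_2 = (-2.2141, -5.8971, 3.5000)
after link 3: o_3 = (-3.9462, -6.8971, 6.9641)
after link 4: o_4 = (-7.7284, -3.5960, 8.9127)
after link 5: o_5 = (-7.3959, -5.1361, 3.4796)

-7.396 -5.136 3.480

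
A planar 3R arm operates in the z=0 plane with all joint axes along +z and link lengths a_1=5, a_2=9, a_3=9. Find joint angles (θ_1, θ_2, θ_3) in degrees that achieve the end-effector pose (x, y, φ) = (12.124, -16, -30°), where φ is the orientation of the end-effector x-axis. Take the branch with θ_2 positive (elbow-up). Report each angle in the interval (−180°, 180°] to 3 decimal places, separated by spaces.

-108.737 60.002 18.735

wrist centre = target − a_3·(cos φ, sin φ) = (4.3298, -11.5000)
cos θ_2 = (150.9969−5²−9²)/(2·5·9) = 0.5000; θ_2 = 60.0023° (elbow-up)
β = atan2(-11.5000,4.3298) = -69.3686°; ψ = atan2(7.7944,9.4997) = 39.3686°
θ_1 = β − ψ = -108.7371°
θ_3 = φ − θ_1 − θ_2 = 18.7348° (wrapped to (-180°,180°])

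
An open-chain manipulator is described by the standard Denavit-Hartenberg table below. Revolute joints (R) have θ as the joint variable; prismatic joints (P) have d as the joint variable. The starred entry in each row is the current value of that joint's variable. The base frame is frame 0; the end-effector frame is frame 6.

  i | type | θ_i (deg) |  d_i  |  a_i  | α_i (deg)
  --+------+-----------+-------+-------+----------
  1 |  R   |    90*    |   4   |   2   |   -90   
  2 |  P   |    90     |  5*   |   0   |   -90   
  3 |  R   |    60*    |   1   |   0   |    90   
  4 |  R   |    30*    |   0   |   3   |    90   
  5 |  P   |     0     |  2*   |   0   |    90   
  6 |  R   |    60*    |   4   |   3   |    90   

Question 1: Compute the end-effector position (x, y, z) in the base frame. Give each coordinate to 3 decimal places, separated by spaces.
2.366 2.732 4.366

after link 1: o_1 = (0.0000, 2.0000, 4.0000)
after link 2: o_2 = (-5.0000, 2.0000, 4.0000)
after link 3: o_3 = (-5.0000, 1.0000, 4.0000)
after link 4: o_4 = (-2.7500, -0.5000, 2.7010)
after link 5: o_5 = (-1.8840, 1.2321, 2.2010)
after link 6: o_6 = (2.3660, 2.7321, 4.3660)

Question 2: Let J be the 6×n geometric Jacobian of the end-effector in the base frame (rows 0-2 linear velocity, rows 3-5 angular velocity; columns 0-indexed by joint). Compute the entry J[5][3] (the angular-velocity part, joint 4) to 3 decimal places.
-0.866

axis z_3 = (-0.5000,0.0000,-0.8660); lever o_n−o_3 = (7.3660,1.7321,0.3660)
cross product → J_v[:, 3] = (1.5000,-6.1962,-0.8660)
J_ω[:, 3] = z_3
entry J[5][3] = -0.8660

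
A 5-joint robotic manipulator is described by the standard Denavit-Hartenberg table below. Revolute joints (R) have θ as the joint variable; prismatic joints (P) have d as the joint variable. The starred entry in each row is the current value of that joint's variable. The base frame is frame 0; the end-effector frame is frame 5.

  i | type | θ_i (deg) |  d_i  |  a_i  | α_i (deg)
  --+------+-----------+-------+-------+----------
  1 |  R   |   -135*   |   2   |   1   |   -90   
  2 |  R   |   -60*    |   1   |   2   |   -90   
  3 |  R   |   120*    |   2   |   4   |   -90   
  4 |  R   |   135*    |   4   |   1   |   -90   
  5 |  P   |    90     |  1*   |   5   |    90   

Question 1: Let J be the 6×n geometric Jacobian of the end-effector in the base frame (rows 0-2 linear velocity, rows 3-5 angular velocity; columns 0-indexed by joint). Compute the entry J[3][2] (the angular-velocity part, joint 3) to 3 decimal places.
axis z_2 = (-0.6124,-0.6124,-0.5000); lever o_n−o_2 = (-3.0108,0.8632,-1.3697)
cross product → J_v[:, 2] = (1.2703,0.6667,-2.3724)
J_ω[:, 2] = z_2
entry J[3][2] = -0.6124

-0.612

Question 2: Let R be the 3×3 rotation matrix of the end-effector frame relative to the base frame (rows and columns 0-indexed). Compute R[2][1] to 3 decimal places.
-0.047

End-effector y-axis (col 1 of R) = (-0.1250,-0.9910,-0.0474)
R[2][1] = -0.0474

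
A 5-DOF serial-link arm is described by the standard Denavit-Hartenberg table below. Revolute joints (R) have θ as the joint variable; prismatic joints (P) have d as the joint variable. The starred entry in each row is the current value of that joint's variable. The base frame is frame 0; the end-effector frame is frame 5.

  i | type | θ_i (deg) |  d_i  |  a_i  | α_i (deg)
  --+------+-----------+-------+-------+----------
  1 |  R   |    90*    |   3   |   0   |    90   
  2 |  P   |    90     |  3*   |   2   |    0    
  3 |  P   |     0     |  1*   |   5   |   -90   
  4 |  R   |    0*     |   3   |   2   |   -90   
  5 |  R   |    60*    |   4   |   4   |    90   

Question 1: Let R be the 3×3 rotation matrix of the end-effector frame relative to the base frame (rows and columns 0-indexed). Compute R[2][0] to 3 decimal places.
0.500

End-effector x-axis (col 0 of R) = (-0.0000,0.8660,0.5000)
R[2][0] = 0.5000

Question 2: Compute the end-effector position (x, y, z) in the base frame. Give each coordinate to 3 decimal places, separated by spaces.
after link 1: o_1 = (0.0000, 0.0000, 3.0000)
after link 2: o_2 = (3.0000, -0.0000, 5.0000)
after link 3: o_3 = (4.0000, 0.0000, 10.0000)
after link 4: o_4 = (4.0000, -3.0000, 12.0000)
after link 5: o_5 = (-0.0000, 0.4641, 14.0000)

-0.000 0.464 14.000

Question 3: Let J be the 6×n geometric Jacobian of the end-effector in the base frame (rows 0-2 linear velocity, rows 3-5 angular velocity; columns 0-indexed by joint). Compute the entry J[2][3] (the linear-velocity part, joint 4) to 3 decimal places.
axis z_3 = (0.0000,-1.0000,0.0000); lever o_n−o_3 = (-4.0000,0.4641,4.0000)
cross product → J_v[:, 3] = (-4.0000,-0.0000,-4.0000)
J_ω[:, 3] = z_3
entry J[2][3] = -4.0000

-4.000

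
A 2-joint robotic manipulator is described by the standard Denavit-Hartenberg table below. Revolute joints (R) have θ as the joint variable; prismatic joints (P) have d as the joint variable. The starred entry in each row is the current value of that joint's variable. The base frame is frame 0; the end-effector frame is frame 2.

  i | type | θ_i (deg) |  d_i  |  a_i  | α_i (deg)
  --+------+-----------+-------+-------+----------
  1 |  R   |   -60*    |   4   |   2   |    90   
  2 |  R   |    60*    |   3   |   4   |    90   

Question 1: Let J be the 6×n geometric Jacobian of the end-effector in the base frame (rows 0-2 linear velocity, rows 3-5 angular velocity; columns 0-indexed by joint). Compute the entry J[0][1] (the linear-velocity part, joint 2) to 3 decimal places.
axis z_1 = (-0.8660,-0.5000,0.0000); lever o_n−o_1 = (-1.5981,-3.2321,3.4641)
cross product → J_v[:, 1] = (-1.7321,3.0000,2.0000)
J_ω[:, 1] = z_1
entry J[0][1] = -1.7321

-1.732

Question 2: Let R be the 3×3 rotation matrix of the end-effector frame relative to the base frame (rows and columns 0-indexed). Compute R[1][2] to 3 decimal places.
End-effector z-axis (col 2 of R) = (0.4330,-0.7500,-0.5000)
R[1][2] = -0.7500

-0.750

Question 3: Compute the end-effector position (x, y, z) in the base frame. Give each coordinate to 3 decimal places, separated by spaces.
-0.598 -4.964 7.464

after link 1: o_1 = (1.0000, -1.7321, 4.0000)
after link 2: o_2 = (-0.5981, -4.9641, 7.4641)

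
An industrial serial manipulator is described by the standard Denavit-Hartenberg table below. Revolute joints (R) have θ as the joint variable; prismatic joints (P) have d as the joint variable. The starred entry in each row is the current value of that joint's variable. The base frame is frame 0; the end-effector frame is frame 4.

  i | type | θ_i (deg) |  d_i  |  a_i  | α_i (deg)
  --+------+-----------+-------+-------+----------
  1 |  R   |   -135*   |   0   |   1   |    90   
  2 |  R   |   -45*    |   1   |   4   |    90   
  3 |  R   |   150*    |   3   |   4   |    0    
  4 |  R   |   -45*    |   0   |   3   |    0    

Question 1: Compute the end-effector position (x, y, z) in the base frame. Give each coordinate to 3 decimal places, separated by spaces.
after link 1: o_1 = (-0.7071, -0.7071, 0.0000)
after link 2: o_2 = (-3.4142, -2.0000, -2.8284)
after link 3: o_3 = (-1.5964, 2.6463, -2.5003)
after link 4: o_4 = (-3.2572, 5.0835, -1.9512)

-3.257 5.084 -1.951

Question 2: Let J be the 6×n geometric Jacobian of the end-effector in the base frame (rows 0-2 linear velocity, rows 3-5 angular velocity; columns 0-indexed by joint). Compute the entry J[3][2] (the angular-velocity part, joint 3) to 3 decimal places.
axis z_2 = (0.5000,0.5000,-0.7071); lever o_n−o_2 = (0.1570,7.0835,0.8772)
cross product → J_v[:, 2] = (5.4474,-0.5496,3.4633)
J_ω[:, 2] = z_2
entry J[3][2] = 0.5000

0.500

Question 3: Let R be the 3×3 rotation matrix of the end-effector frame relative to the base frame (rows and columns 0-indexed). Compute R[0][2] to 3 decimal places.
End-effector z-axis (col 2 of R) = (0.5000,0.5000,-0.7071)
R[0][2] = 0.5000

0.500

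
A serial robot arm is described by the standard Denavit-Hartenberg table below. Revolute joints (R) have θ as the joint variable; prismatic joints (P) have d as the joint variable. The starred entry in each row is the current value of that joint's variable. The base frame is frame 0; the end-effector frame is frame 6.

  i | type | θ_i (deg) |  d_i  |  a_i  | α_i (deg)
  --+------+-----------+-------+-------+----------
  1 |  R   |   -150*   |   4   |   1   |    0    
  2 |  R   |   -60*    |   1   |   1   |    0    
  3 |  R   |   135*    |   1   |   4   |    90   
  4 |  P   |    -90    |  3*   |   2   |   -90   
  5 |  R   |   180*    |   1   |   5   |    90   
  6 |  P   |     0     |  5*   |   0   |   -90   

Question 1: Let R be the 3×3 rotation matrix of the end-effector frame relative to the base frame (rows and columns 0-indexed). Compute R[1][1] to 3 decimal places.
-0.259

End-effector y-axis (col 1 of R) = (-0.9659,-0.2588,0.0000)
R[1][1] = -0.2588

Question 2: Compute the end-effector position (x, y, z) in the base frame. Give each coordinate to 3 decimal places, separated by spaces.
after link 1: o_1 = (-0.8660, -0.5000, 4.0000)
after link 2: o_2 = (-1.7321, 0.0000, 5.0000)
after link 3: o_3 = (-0.6968, -3.8637, 6.0000)
after link 4: o_4 = (-3.5946, -4.6402, 4.0000)
after link 5: o_5 = (-3.3357, -5.6061, 9.0000)
after link 6: o_6 = (1.4939, -4.3120, 9.0000)

1.494 -4.312 9.000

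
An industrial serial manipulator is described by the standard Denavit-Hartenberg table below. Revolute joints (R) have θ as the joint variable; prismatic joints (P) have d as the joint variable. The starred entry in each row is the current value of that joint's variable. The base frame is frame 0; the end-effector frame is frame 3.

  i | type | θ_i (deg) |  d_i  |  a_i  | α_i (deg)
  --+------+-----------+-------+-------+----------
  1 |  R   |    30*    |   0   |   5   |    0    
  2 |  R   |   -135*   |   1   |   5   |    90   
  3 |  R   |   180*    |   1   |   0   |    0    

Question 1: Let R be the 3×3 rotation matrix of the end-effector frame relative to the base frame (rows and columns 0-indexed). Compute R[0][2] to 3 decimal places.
End-effector z-axis (col 2 of R) = (-0.9659,0.2588,0.0000)
R[0][2] = -0.9659

-0.966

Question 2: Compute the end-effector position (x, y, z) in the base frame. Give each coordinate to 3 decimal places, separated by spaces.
2.070 -2.071 1.000

after link 1: o_1 = (4.3301, 2.5000, 0.0000)
after link 2: o_2 = (3.0360, -2.3296, 1.0000)
after link 3: o_3 = (2.0701, -2.0708, 1.0000)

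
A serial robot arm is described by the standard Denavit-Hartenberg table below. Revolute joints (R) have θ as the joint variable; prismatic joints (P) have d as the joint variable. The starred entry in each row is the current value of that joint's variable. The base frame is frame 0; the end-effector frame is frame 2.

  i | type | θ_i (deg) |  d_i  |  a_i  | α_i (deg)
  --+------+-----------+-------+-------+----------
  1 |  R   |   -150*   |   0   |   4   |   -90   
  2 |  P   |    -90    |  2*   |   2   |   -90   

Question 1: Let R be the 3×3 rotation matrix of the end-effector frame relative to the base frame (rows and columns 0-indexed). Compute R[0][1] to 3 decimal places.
-0.500

End-effector y-axis (col 1 of R) = (-0.5000,0.8660,-0.0000)
R[0][1] = -0.5000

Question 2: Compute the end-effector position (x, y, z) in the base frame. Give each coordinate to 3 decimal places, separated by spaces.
-2.464 -3.732 2.000

after link 1: o_1 = (-3.4641, -2.0000, 0.0000)
after link 2: o_2 = (-2.4641, -3.7321, 2.0000)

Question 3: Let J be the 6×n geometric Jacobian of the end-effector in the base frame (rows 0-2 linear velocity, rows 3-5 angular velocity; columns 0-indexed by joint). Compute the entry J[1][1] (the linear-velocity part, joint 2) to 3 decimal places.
-0.866

prismatic axis z_1 = (0.5000,-0.8660,0.0000)
J_v[:, 1] = z_1; J_ω[:, 1] = (0,0,0)
entry J[1][1] = -0.8660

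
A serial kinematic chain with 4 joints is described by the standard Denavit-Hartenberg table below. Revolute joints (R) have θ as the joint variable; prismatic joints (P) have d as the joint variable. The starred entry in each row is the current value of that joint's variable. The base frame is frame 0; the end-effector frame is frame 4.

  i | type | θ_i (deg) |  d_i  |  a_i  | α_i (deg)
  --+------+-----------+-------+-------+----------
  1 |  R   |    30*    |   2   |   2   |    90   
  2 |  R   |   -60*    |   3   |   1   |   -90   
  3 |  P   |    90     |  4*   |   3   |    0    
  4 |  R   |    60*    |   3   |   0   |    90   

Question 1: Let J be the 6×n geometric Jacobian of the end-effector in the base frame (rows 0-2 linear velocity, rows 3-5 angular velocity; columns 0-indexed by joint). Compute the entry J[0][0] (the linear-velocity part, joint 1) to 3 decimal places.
-4.281

axis z_0 = ẑ; lever o_n−o_0 = (7.4151,4.2811,4.6340)
cross product → J_v[:, 0] = (-4.2811,7.4151,0.0000)
J_ω[:, 0] = z_0
entry J[0][0] = -4.2811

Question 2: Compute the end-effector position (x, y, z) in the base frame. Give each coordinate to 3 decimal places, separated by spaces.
after link 1: o_1 = (1.7321, 1.0000, 2.0000)
after link 2: o_2 = (3.6651, -1.3481, 1.1340)
after link 3: o_3 = (5.1651, 2.9821, 3.1340)
after link 4: o_4 = (7.4151, 4.2811, 4.6340)

7.415 4.281 4.634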